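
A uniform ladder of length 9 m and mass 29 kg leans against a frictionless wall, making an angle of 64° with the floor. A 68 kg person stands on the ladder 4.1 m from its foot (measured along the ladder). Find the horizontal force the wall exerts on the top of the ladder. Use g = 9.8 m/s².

N_wall ≈ 217 N

About the foot of the ladder:
Ladder weight 29×9.8 = 284.2 N acts at 4.5 m along the ladder; its horizontal arm is 4.5·cos64° = 1.973 m → τ = 560.7 N·m clockwise.
Person: 68×9.8 = 666.4 N at 4.1 m → arm 1.797 m → τ = 1198 N·m clockwise.
Wall normal N acts horizontally at the top; its moment arm is the height L sinθ = 9·sin64° = 8.089 m, counterclockwise.
Balancing moments: N × 8.089 = 1759, giving N = 217 N.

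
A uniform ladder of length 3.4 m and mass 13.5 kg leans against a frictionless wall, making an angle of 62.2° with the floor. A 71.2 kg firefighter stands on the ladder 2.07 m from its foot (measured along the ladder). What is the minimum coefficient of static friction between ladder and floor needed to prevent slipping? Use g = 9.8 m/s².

Sum moments about the foot of the ladder (the floor normal and friction both act there and drop out).
Ladder weight 13.5×9.8 = 132.3 N acts at 1.7 m along the ladder; its horizontal arm is 1.7·cos62.2° = 0.7929 m → τ = 104.9 N·m clockwise.
Firefighter: 71.2×9.8 = 697.8 N at 2.07 m → arm 0.9654 m → τ = 673.7 N·m clockwise.
Wall normal N acts horizontally at the top; its moment arm is the height L sinθ = 3.4·sin62.2° = 3.008 m, counterclockwise.
Balancing moments: N × 3.008 = 778.6, giving N = 258.8 N.
ΣFx = 0 ⇒ f = N_wall = 258.8 N. ΣFy = 0 ⇒ N_floor = 830.1 N.
μ_min = f / N_floor = 258.8 / 830.1 = 0.312.

μ_min ≈ 0.312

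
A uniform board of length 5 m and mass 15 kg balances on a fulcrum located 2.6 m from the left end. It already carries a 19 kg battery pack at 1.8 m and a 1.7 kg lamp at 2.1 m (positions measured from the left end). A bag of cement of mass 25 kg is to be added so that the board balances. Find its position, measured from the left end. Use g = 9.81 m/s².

Sum moments about the fulcrum (at 2.6 m from the left end) (the support reaction has zero arm there).
Beam weight: 15 × 9.81 = 147.2 N down at 2.5 m → arm 0.1 m, τ = 147.2 × 0.1 = 14.72 N·m counterclockwise.
Battery pack: 19 × 9.81 = 186.4 N down at 1.8 m → arm 0.8 m, τ = 186.4 × 0.8 = 149.1 N·m counterclockwise.
Lamp: 1.7 × 9.81 = 16.68 N down at 2.1 m → arm 0.5 m, τ = 16.68 × 0.5 = 8.34 N·m counterclockwise.
Net moment of existing loads = 172.2 N·m counterclockwise.
The bag of cement weighs 25 × 9.81 = 245.2 N and must supply an equal clockwise moment, so its lever arm about the fulcrum is 172.2 / 245.2 = 0.702 m.
That puts it at 2.6 + 0.702 = 3.3 m from the left end.

x ≈ 3.3 m from the left end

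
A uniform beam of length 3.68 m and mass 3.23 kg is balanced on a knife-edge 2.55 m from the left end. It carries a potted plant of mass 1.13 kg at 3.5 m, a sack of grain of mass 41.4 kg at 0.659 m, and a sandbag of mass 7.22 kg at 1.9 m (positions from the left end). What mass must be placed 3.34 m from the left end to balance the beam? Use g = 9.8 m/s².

Sum moments about the knife-edge (at 2.55 m from the left end) (the support reaction has zero arm there).
Beam weight: 3.23 × 9.8 = 31.65 N down at 1.84 m → arm 0.71 m, τ = 31.65 × 0.71 = 22.47 N·m counterclockwise.
Potted plant: 1.13 × 9.8 = 11.07 N down at 3.5 m → arm 0.95 m, τ = 11.07 × 0.95 = 10.52 N·m clockwise.
Sack of grain: 41.4 × 9.8 = 405.7 N down at 0.659 m → arm 1.891 m, τ = 405.7 × 1.891 = 767.2 N·m counterclockwise.
Sandbag: 7.22 × 9.8 = 70.76 N down at 1.9 m → arm 0.65 m, τ = 70.76 × 0.65 = 45.99 N·m counterclockwise.
Net moment of known loads = 825.1 N·m counterclockwise.
An unknown mass m at 3.34 m has arm 0.79 m; its moment is m·g·0.79 clockwise.
For rotational equilibrium, m × 9.8 × 0.79 = 825.1, so m = 825.1 / (9.8 × 0.79) = 107 kg.

m ≈ 107 kg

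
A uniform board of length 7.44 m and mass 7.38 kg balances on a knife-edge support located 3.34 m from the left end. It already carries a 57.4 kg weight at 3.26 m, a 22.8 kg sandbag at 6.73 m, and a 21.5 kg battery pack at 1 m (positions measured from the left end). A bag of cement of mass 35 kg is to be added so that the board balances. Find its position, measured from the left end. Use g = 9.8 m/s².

x ≈ 2.62 m from the left end

Taking torques about the knife-edge support (at 3.34 m from the left end):
Beam weight: 7.38 × 9.8 = 72.32 N down at 3.72 m → arm 0.38 m, τ = 72.32 × 0.38 = 27.48 N·m clockwise.
Weight: 57.4 × 9.8 = 562.5 N down at 3.26 m → arm 0.08 m, τ = 562.5 × 0.08 = 45 N·m counterclockwise.
Sandbag: 22.8 × 9.8 = 223.4 N down at 6.73 m → arm 3.39 m, τ = 223.4 × 3.39 = 757.3 N·m clockwise.
Battery pack: 21.5 × 9.8 = 210.7 N down at 1 m → arm 2.34 m, τ = 210.7 × 2.34 = 493 N·m counterclockwise.
Net moment of existing loads = 246.8 N·m clockwise.
The bag of cement weighs 35 × 9.8 = 343 N and must supply an equal counterclockwise moment, so its lever arm about the knife-edge support is 246.8 / 343 = 0.72 m.
That puts it at 3.34 − 0.72 = 2.62 m from the left end.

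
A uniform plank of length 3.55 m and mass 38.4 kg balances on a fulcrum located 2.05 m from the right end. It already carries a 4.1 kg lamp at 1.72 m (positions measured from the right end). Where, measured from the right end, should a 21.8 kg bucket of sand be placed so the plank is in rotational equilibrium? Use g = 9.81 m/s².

x ≈ 2.6 m from the right end

Take moments about the fulcrum (at 2.05 m from the right end).
Beam weight: 38.4 × 9.81 = 376.7 N down at 1.775 m → arm 0.275 m, τ = 376.7 × 0.275 = 103.6 N·m clockwise.
Lamp: 4.1 × 9.81 = 40.22 N down at 1.72 m → arm 0.33 m, τ = 40.22 × 0.33 = 13.27 N·m clockwise.
Net moment of existing loads = 116.9 N·m clockwise.
The bucket of sand weighs 21.8 × 9.81 = 213.9 N and must supply an equal counterclockwise moment, so its lever arm about the fulcrum is 116.9 / 213.9 = 0.547 m.
That puts it at 2.05 + 0.547 = 2.6 m from the right end.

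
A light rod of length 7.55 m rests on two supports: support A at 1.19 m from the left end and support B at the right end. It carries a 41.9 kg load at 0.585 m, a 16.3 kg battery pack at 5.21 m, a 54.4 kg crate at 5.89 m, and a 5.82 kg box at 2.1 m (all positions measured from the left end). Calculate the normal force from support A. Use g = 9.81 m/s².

R_A ≈ 697 N

Choose support B as the axis so its reaction then has zero moment arm.
Load: 41.9 × 9.81 = 411 N down at 0.585 m → arm 6.965 m, τ = 411 × 6.965 = 2863 N·m counterclockwise.
Battery pack: 16.3 × 9.81 = 159.9 N down at 5.21 m → arm 2.34 m, τ = 159.9 × 2.34 = 374.2 N·m counterclockwise.
Crate: 54.4 × 9.81 = 533.7 N down at 5.89 m → arm 1.66 m, τ = 533.7 × 1.66 = 885.9 N·m counterclockwise.
Box: 5.82 × 9.81 = 57.09 N down at 2.1 m → arm 5.45 m, τ = 57.09 × 5.45 = 311.1 N·m counterclockwise.
Net load moment about support B = 4434 N·m counterclockwise.
Reaction R at support A is upward at 1.19 m, arm 6.36 m → moment R × 6.36 clockwise.
For rotational equilibrium, R × 6.36 = 4434, so R = 697 N.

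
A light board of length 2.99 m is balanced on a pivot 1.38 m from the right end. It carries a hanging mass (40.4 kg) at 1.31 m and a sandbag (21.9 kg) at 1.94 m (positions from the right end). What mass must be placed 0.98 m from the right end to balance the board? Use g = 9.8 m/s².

Sum moments about the pivot (at 1.38 m from the right end) (the support reaction has zero arm there).
Hanging mass: 40.4 × 9.8 = 395.9 N down at 1.31 m → arm 0.07 m, τ = 395.9 × 0.07 = 27.71 N·m clockwise.
Sandbag: 21.9 × 9.8 = 214.6 N down at 1.94 m → arm 0.56 m, τ = 214.6 × 0.56 = 120.2 N·m counterclockwise.
Net moment of known loads = 92.49 N·m counterclockwise.
An unknown mass m at 0.98 m has arm 0.4 m; its moment is m·g·0.4 clockwise.
Setting net torque to zero: m × 9.8 × 0.4 = 92.49 → m = 92.49 / (9.8 × 0.4) = 23.6 kg.

m ≈ 23.6 kg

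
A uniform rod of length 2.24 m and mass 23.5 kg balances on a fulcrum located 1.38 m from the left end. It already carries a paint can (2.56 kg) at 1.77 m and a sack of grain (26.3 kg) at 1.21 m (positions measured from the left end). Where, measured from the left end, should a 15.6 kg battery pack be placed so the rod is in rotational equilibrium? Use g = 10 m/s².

x ≈ 1.99 m from the left end

Choose the fulcrum (at 1.38 m from the left end) as the axis so the support reaction has zero arm there.
Beam weight: 23.5 × 10 = 235 N down at 1.12 m → arm 0.26 m, τ = 235 × 0.26 = 61.1 N·m counterclockwise.
Paint can: 2.56 × 10 = 25.6 N down at 1.77 m → arm 0.39 m, τ = 25.6 × 0.39 = 9.984 N·m clockwise.
Sack of grain: 26.3 × 10 = 263 N down at 1.21 m → arm 0.17 m, τ = 263 × 0.17 = 44.71 N·m counterclockwise.
Net moment of existing loads = 95.83 N·m counterclockwise.
The battery pack weighs 15.6 × 10 = 156 N and must supply an equal clockwise moment, so its lever arm about the fulcrum is 95.83 / 156 = 0.614 m.
That puts it at 1.38 + 0.614 = 1.99 m from the left end.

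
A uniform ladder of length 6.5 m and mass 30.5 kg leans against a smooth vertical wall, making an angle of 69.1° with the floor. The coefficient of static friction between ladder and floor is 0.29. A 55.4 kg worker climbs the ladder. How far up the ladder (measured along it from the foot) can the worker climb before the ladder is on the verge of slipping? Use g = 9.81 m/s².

d ≈ 5.86 m

About the foot of the ladder:
Ladder weight 30.5×9.81 = 299.2 N acts at 3.25 m along the ladder; its horizontal arm is 3.25·cos69.1° = 1.159 m → τ = 346.8 N·m clockwise.
Worker weight 55.4×9.81 = 543.5 N at distance d → arm d·cos69.1° → τ = 543.5·d·0.3567 clockwise.
Wall normal N at the top has arm L sinθ = 6.072 m counterclockwise, so Στ = 0 gives N·6.072 = 346.8 + 193.9·d.
ΣFy = 0 ⇒ N_floor = 842.7 N, so the maximum friction is μ_s·N_floor = 0.29×842.7 = 244.4 N. ΣFx = 0 ⇒ N_wall = f, so at the slipping point N = 244.4 N.
Substituting: 244.4×6.072 = 346.8 + 193.9·d ⇒ d = (1484 − 346.8) / 193.9 = 5.86 m.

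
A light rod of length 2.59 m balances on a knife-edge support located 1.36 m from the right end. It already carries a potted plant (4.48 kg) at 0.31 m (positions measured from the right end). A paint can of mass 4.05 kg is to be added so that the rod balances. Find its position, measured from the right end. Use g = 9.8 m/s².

Take moments about the knife-edge support (at 1.36 m from the right end).
Potted plant: 4.48 × 9.8 = 43.9 N down at 0.31 m → arm 1.05 m, τ = 43.9 × 1.05 = 46.09 N·m clockwise.
Net moment of existing loads = 46.09 N·m clockwise.
The paint can weighs 4.05 × 9.8 = 39.69 N and must supply an equal counterclockwise moment, so its lever arm about the knife-edge support is 46.09 / 39.69 = 1.16 m.
That puts it at 1.36 + 1.16 = 2.52 m from the right end.

x ≈ 2.52 m from the right end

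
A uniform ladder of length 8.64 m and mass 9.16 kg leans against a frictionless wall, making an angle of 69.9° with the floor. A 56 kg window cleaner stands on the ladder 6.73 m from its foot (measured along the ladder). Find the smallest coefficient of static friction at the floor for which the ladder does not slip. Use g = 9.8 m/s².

Taking torques about the foot of the ladder:
Ladder weight 9.16×9.8 = 89.77 N acts at 4.32 m along the ladder; its horizontal arm is 4.32·cos69.9° = 1.485 m → τ = 133.3 N·m clockwise.
Window cleaner: 56×9.8 = 548.8 N at 6.73 m → arm 2.313 m → τ = 1269 N·m clockwise.
Wall normal N acts horizontally at the top; its moment arm is the height L sinθ = 8.64·sin69.9° = 8.114 m, counterclockwise.
For rotational equilibrium, N × 8.114 = 1402, so N = 172.8 N.
ΣFx = 0 ⇒ f = N_wall = 172.8 N. ΣFy = 0 ⇒ N_floor = 638.6 N.
μ_min = f / N_floor = 172.8 / 638.6 = 0.271.

μ_min ≈ 0.271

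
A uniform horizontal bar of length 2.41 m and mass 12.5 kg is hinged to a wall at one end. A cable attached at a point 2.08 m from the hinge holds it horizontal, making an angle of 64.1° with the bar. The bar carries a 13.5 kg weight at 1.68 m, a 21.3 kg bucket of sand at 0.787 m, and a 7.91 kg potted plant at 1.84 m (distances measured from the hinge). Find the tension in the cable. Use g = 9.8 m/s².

Choose the hinge as the axis so the unknown hinge reaction has zero arm there.
Beam weight: 12.5 × 9.8 = 122.5 N down at 1.205 m → arm 1.205 m, τ = 122.5 × 1.205 = 147.6 N·m clockwise.
Weight: 13.5 × 9.8 = 132.3 N down at 1.68 m → arm 1.68 m, τ = 132.3 × 1.68 = 222.3 N·m clockwise.
Bucket of sand: 21.3 × 9.8 = 208.7 N down at 0.787 m → arm 0.787 m, τ = 208.7 × 0.787 = 164.2 N·m clockwise.
Potted plant: 7.91 × 9.8 = 77.52 N down at 1.84 m → arm 1.84 m, τ = 77.52 × 1.84 = 142.6 N·m clockwise.
Total clockwise load moment = 676.7 N·m.
The cable tension T acts at 2.08 m; only its component perpendicular to the bar, T sinθ, produces torque. sin 64.1° = 0.8996.
Balancing moments: T × 2.08 × 0.8996 = 676.7, giving T = 676.7 / 1.871 = 362 N.

T ≈ 362 N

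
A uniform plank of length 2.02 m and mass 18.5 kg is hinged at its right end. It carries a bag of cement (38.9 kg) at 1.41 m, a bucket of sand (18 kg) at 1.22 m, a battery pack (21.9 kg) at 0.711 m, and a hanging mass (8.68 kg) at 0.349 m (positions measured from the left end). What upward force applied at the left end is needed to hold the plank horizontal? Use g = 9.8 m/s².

Sum moments about the right end (the unknown pivot reaction has zero arm there).
Beam weight: 18.5 × 9.8 = 181.3 N down at 1.01 m → arm 1.01 m, τ = 181.3 × 1.01 = 183.1 N·m counterclockwise.
Bag of cement: 38.9 × 9.8 = 381.2 N down at 1.41 m → arm 0.61 m, τ = 381.2 × 0.61 = 232.5 N·m counterclockwise.
Bucket of sand: 18 × 9.8 = 176.4 N down at 1.22 m → arm 0.8 m, τ = 176.4 × 0.8 = 141.1 N·m counterclockwise.
Battery pack: 21.9 × 9.8 = 214.6 N down at 0.711 m → arm 1.309 m, τ = 214.6 × 1.309 = 280.9 N·m counterclockwise.
Hanging mass: 8.68 × 9.8 = 85.06 N down at 0.349 m → arm 1.671 m, τ = 85.06 × 1.671 = 142.1 N·m counterclockwise.
Net moment of the loads = 979.7 N·m counterclockwise.
The upward force F acts at the left end, arm 2.02 m, giving F × 2.02 clockwise.
Balancing moments: F × 2.02 = 979.7, giving F = 979.7 / 2.02 = 485 N.

F ≈ 485 N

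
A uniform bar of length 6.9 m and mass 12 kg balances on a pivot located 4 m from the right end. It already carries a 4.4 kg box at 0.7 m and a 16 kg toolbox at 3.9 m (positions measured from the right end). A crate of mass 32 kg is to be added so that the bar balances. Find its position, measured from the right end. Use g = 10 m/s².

Taking torques about the pivot (at 4 m from the right end):
Beam weight: 12 × 10 = 120 N down at 3.45 m → arm 0.55 m, τ = 120 × 0.55 = 66 N·m clockwise.
Box: 4.4 × 10 = 44 N down at 0.7 m → arm 3.3 m, τ = 44 × 3.3 = 145.2 N·m clockwise.
Toolbox: 16 × 10 = 160 N down at 3.9 m → arm 0.1 m, τ = 160 × 0.1 = 16 N·m clockwise.
Net moment of existing loads = 227.2 N·m clockwise.
The crate weighs 32 × 10 = 320 N and must supply an equal counterclockwise moment, so its lever arm about the pivot is 227.2 / 320 = 0.71 m.
That puts it at 4 + 0.71 = 4.71 m from the right end.

x ≈ 4.71 m from the right end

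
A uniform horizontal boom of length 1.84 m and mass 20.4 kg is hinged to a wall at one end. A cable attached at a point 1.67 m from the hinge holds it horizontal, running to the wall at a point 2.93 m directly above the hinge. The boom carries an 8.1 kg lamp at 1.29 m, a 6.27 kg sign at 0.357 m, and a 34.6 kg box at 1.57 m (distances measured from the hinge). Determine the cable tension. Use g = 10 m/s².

T ≈ 591 N

Choose the hinge as the axis so the unknown hinge reaction has zero arm there.
Beam weight: 20.4 × 10 = 204 N down at 0.92 m → arm 0.92 m, τ = 204 × 0.92 = 187.7 N·m clockwise.
Lamp: 8.1 × 10 = 81 N down at 1.29 m → arm 1.29 m, τ = 81 × 1.29 = 104.5 N·m clockwise.
Sign: 6.27 × 10 = 62.7 N down at 0.357 m → arm 0.357 m, τ = 62.7 × 0.357 = 22.38 N·m clockwise.
Box: 34.6 × 10 = 346 N down at 1.57 m → arm 1.57 m, τ = 346 × 1.57 = 543.2 N·m clockwise.
Total clockwise load moment = 857.8 N·m.
The cable tension T acts at 1.67 m; only its component perpendicular to the boom, T sinθ, produces torque. sinθ = h/√(h²+d²) = 2.93/√(2.93²+1.67²) = 0.8688.
For rotational equilibrium, T × 1.67 × 0.8688 = 857.8, so T = 857.8 / 1.451 = 591 N.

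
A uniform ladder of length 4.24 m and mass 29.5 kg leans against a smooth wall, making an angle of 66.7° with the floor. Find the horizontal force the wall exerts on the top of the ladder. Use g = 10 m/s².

N_wall ≈ 63.5 N

Taking torques about the foot of the ladder:
Ladder weight 29.5×10 = 295 N acts at 2.12 m along the ladder; its horizontal arm is 2.12·cos66.7° = 0.8386 m → τ = 247.4 N·m clockwise.
Wall normal N acts horizontally at the top; its moment arm is the height L sinθ = 4.24·sin66.7° = 3.894 m, counterclockwise.
Setting net torque to zero: N × 3.894 = 247.4 → N = 63.5 N.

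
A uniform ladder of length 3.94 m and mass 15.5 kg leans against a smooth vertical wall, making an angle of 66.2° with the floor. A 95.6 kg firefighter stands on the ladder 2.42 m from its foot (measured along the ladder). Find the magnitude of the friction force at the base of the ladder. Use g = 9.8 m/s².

f ≈ 287 N

Choose the foot of the ladder as the axis so the floor normal and friction both act there and drop out.
Ladder weight 15.5×9.8 = 151.9 N acts at 1.97 m along the ladder; its horizontal arm is 1.97·cos66.2° = 0.795 m → τ = 120.8 N·m clockwise.
Firefighter: 95.6×9.8 = 936.9 N at 2.42 m → arm 0.9766 m → τ = 915 N·m clockwise.
Wall normal N acts horizontally at the top; its moment arm is the height L sinθ = 3.94·sin66.2° = 3.605 m, counterclockwise.
For rotational equilibrium, N × 3.605 = 1036, so N = 287 N.
ΣFx = 0: friction at the foot balances the wall's push, so f = N_wall = 287 N.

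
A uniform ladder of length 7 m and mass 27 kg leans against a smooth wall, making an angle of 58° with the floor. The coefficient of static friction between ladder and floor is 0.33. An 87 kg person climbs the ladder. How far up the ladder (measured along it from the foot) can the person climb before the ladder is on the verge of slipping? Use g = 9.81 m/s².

d ≈ 3.76 m

About the foot of the ladder:
Ladder weight 27×9.81 = 264.9 N acts at 3.5 m along the ladder; its horizontal arm is 3.5·cos58° = 1.855 m → τ = 491.4 N·m clockwise.
Person weight 87×9.81 = 853.5 N at distance d → arm d·cos58° → τ = 853.5·d·0.5299 clockwise.
Wall normal N at the top has arm L sinθ = 5.936 m counterclockwise, so Στ = 0 gives N·5.936 = 491.4 + 452.3·d.
ΣFy = 0 ⇒ N_floor = 1118 N, so the maximum friction is μ_s·N_floor = 0.33×1118 = 368.9 N. ΣFx = 0 ⇒ N_wall = f, so at the slipping point N = 368.9 N.
Substituting: 368.9×5.936 = 491.4 + 452.3·d ⇒ d = (2190 − 491.4) / 452.3 = 3.76 m.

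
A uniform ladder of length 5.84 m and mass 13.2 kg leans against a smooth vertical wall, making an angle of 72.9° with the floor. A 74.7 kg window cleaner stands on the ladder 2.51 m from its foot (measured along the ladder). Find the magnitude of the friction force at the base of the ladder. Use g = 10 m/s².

About the foot of the ladder:
Ladder weight 13.2×10 = 132 N acts at 2.92 m along the ladder; its horizontal arm is 2.92·cos72.9° = 0.8586 m → τ = 113.3 N·m clockwise.
Window cleaner: 74.7×10 = 747 N at 2.51 m → arm 0.738 m → τ = 551.3 N·m clockwise.
Wall normal N acts horizontally at the top; its moment arm is the height L sinθ = 5.84·sin72.9° = 5.582 m, counterclockwise.
Balancing moments: N × 5.582 = 664.6, giving N = 119 N.
ΣFx = 0: friction at the foot balances the wall's push, so f = N_wall = 119 N.

f ≈ 119 N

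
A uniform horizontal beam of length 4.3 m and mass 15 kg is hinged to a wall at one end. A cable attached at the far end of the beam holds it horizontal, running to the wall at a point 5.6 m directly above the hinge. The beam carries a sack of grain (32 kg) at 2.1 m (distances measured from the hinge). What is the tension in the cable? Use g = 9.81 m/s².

Choose the hinge as the axis so the unknown hinge reaction has zero arm there.
Beam weight: 15 × 9.81 = 147.2 N down at 2.15 m → arm 2.15 m, τ = 147.2 × 2.15 = 316.5 N·m clockwise.
Sack of grain: 32 × 9.81 = 313.9 N down at 2.1 m → arm 2.1 m, τ = 313.9 × 2.1 = 659.2 N·m clockwise.
Total clockwise load moment = 975.7 N·m.
The cable tension T acts at 4.3 m; only its component perpendicular to the beam, T sinθ, produces torque. sinθ = h/√(h²+d²) = 5.6/√(5.6²+4.3²) = 0.7932.
Balancing moments: T × 4.3 × 0.7932 = 975.7, giving T = 975.7 / 3.411 = 286 N.

T ≈ 286 N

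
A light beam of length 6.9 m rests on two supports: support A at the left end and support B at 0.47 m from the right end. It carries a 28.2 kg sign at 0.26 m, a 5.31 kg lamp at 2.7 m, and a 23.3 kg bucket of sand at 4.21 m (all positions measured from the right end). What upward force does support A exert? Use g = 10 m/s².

R_A ≈ 145 N

Taking torques about support B:
Sign: 28.2 × 10 = 282 N down at 0.26 m → arm 0.21 m, τ = 282 × 0.21 = 59.22 N·m clockwise.
Lamp: 5.31 × 10 = 53.1 N down at 2.7 m → arm 2.23 m, τ = 53.1 × 2.23 = 118.4 N·m counterclockwise.
Bucket of sand: 23.3 × 10 = 233 N down at 4.21 m → arm 3.74 m, τ = 233 × 3.74 = 871.4 N·m counterclockwise.
Net load moment about support B = 930.6 N·m counterclockwise.
Reaction R at support A is upward at 6.9 m, arm 6.43 m → moment R × 6.43 clockwise.
Στ = 0 ⇒ R × 6.43 = 930.6 ⇒ R = 145 N.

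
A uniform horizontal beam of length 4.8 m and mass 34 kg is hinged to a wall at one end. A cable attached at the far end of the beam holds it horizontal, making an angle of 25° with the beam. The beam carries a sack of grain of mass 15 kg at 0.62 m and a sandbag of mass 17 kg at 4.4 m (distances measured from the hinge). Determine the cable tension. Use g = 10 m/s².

T ≈ 817 N

About the hinge:
Beam weight: 34 × 10 = 340 N down at 2.4 m → arm 2.4 m, τ = 340 × 2.4 = 816 N·m clockwise.
Sack of grain: 15 × 10 = 150 N down at 0.62 m → arm 0.62 m, τ = 150 × 0.62 = 93 N·m clockwise.
Sandbag: 17 × 10 = 170 N down at 4.4 m → arm 4.4 m, τ = 170 × 4.4 = 748 N·m clockwise.
Total clockwise load moment = 1657 N·m.
The cable tension T acts at 4.8 m; only its component perpendicular to the beam, T sinθ, produces torque. sin 25° = 0.4226.
Στ = 0 ⇒ T × 4.8 × 0.4226 = 1657 ⇒ T = 1657 / 2.028 = 817 N.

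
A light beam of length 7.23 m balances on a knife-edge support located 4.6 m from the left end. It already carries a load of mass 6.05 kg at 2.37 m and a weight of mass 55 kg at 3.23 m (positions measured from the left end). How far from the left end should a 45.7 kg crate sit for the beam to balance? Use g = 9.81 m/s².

x ≈ 6.54 m from the left end

Choose the knife-edge support (at 4.6 m from the left end) as the axis so the support reaction has zero arm there.
Load: 6.05 × 9.81 = 59.35 N down at 2.37 m → arm 2.23 m, τ = 59.35 × 2.23 = 132.4 N·m counterclockwise.
Weight: 55 × 9.81 = 539.6 N down at 3.23 m → arm 1.37 m, τ = 539.6 × 1.37 = 739.3 N·m counterclockwise.
Net moment of existing loads = 871.7 N·m counterclockwise.
The crate weighs 45.7 × 9.81 = 448.3 N and must supply an equal clockwise moment, so its lever arm about the knife-edge support is 871.7 / 448.3 = 1.94 m.
That puts it at 4.6 + 1.94 = 6.54 m from the left end.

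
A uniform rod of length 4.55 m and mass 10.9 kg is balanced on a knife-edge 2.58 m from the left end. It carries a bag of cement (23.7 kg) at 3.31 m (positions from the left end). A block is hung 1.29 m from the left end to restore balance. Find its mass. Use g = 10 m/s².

m ≈ 10.8 kg

About the knife-edge (at 2.58 m from the left end):
Beam weight: 10.9 × 10 = 109 N down at 2.275 m → arm 0.305 m, τ = 109 × 0.305 = 33.24 N·m counterclockwise.
Bag of cement: 23.7 × 10 = 237 N down at 3.31 m → arm 0.73 m, τ = 237 × 0.73 = 173 N·m clockwise.
Net moment of known loads = 139.8 N·m clockwise.
An unknown mass m at 1.29 m has arm 1.29 m; its moment is m·g·1.29 counterclockwise.
For rotational equilibrium, m × 10 × 1.29 = 139.8, so m = 139.8 / (10 × 1.29) = 10.8 kg.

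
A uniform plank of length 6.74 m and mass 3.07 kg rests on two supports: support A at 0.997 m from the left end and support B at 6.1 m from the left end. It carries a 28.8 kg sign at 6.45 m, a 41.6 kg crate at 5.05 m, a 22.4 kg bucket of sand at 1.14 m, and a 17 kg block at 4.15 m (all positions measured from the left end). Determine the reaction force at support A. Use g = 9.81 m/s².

R_A ≈ 358 N

Sum moments about support B (its reaction then has zero moment arm).
Beam weight: 3.07 × 9.81 = 30.12 N down at 3.37 m → arm 2.73 m, τ = 30.12 × 2.73 = 82.23 N·m counterclockwise.
Sign: 28.8 × 9.81 = 282.5 N down at 6.45 m → arm 0.35 m, τ = 282.5 × 0.35 = 98.88 N·m clockwise.
Crate: 41.6 × 9.81 = 408.1 N down at 5.05 m → arm 1.05 m, τ = 408.1 × 1.05 = 428.5 N·m counterclockwise.
Bucket of sand: 22.4 × 9.81 = 219.7 N down at 1.14 m → arm 4.96 m, τ = 219.7 × 4.96 = 1090 N·m counterclockwise.
Block: 17 × 9.81 = 166.8 N down at 4.15 m → arm 1.95 m, τ = 166.8 × 1.95 = 325.3 N·m counterclockwise.
Net load moment about support B = 1827 N·m counterclockwise.
Reaction R at support A is upward at 0.997 m, arm 5.103 m → moment R × 5.103 clockwise.
For rotational equilibrium, R × 5.103 = 1827, so R = 358 N.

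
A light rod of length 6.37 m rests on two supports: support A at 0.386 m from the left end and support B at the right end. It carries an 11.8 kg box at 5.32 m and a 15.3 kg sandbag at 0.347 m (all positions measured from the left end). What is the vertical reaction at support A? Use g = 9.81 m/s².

Taking torques about support B:
Box: 11.8 × 9.81 = 115.8 N down at 5.32 m → arm 1.05 m, τ = 115.8 × 1.05 = 121.6 N·m counterclockwise.
Sandbag: 15.3 × 9.81 = 150.1 N down at 0.347 m → arm 6.023 m, τ = 150.1 × 6.023 = 904.1 N·m counterclockwise.
Net load moment about support B = 1026 N·m counterclockwise.
Reaction R at support A is upward at 0.386 m, arm 5.984 m → moment R × 5.984 clockwise.
Setting net torque to zero: R × 5.984 = 1026 → R = 171 N.

R_A ≈ 171 N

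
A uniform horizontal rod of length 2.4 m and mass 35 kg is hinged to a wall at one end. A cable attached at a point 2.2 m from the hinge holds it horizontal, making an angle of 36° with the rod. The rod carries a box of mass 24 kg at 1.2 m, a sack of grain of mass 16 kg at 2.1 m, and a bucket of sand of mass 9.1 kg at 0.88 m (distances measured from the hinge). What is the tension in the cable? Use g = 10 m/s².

About the hinge:
Beam weight: 35 × 10 = 350 N down at 1.2 m → arm 1.2 m, τ = 350 × 1.2 = 420 N·m clockwise.
Box: 24 × 10 = 240 N down at 1.2 m → arm 1.2 m, τ = 240 × 1.2 = 288 N·m clockwise.
Sack of grain: 16 × 10 = 160 N down at 2.1 m → arm 2.1 m, τ = 160 × 2.1 = 336 N·m clockwise.
Bucket of sand: 9.1 × 10 = 91 N down at 0.88 m → arm 0.88 m, τ = 91 × 0.88 = 80.08 N·m clockwise.
Total clockwise load moment = 1124 N·m.
The cable tension T acts at 2.2 m; only its component perpendicular to the rod, T sinθ, produces torque. sin 36° = 0.5878.
For rotational equilibrium, T × 2.2 × 0.5878 = 1124, so T = 1124 / 1.293 = 869 N.

T ≈ 869 N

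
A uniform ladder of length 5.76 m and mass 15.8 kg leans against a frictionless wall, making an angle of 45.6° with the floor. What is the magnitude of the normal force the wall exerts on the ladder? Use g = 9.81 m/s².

Choose the foot of the ladder as the axis so the floor normal and friction both act there and drop out.
Ladder weight 15.8×9.81 = 155 N acts at 2.88 m along the ladder; its horizontal arm is 2.88·cos45.6° = 2.015 m → τ = 312.3 N·m clockwise.
Wall normal N acts horizontally at the top; its moment arm is the height L sinθ = 5.76·sin45.6° = 4.115 m, counterclockwise.
For rotational equilibrium, N × 4.115 = 312.3, so N = 75.9 N.

N_wall ≈ 75.9 N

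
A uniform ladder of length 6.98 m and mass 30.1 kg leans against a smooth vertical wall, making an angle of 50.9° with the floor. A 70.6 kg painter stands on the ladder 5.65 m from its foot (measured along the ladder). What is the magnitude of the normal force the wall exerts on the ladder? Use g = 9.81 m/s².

Choose the foot of the ladder as the axis so the floor normal and friction both act there and drop out.
Ladder weight 30.1×9.81 = 295.3 N acts at 3.49 m along the ladder; its horizontal arm is 3.49·cos50.9° = 2.201 m → τ = 650 N·m clockwise.
Painter: 70.6×9.81 = 692.6 N at 5.65 m → arm 3.563 m → τ = 2468 N·m clockwise.
Wall normal N acts horizontally at the top; its moment arm is the height L sinθ = 6.98·sin50.9° = 5.417 m, counterclockwise.
Setting net torque to zero: N × 5.417 = 3118 → N = 576 N.

N_wall ≈ 576 N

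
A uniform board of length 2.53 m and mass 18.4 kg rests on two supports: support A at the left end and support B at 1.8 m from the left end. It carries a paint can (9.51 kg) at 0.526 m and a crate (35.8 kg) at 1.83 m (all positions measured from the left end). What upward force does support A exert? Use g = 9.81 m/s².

R_A ≈ 114 N

Take moments about support B.
Beam weight: 18.4 × 9.81 = 180.5 N down at 1.265 m → arm 0.535 m, τ = 180.5 × 0.535 = 96.57 N·m counterclockwise.
Paint can: 9.51 × 9.81 = 93.29 N down at 0.526 m → arm 1.274 m, τ = 93.29 × 1.274 = 118.9 N·m counterclockwise.
Crate: 35.8 × 9.81 = 351.2 N down at 1.83 m → arm 0.03 m, τ = 351.2 × 0.03 = 10.54 N·m clockwise.
Net load moment about support B = 204.9 N·m counterclockwise.
Reaction R at support A is upward at 0 m, arm 1.8 m → moment R × 1.8 clockwise.
Setting net torque to zero: R × 1.8 = 204.9 → R = 114 N.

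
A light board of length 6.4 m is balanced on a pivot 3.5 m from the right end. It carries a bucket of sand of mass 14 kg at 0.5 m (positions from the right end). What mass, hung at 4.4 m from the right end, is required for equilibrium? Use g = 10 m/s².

m ≈ 46.7 kg

Sum moments about the pivot (at 3.5 m from the right end) (the support reaction has zero arm there).
Bucket of sand: 14 × 10 = 140 N down at 0.5 m → arm 3 m, τ = 140 × 3 = 420 N·m clockwise.
Net moment of known loads = 420 N·m clockwise.
An unknown mass m at 4.4 m has arm 0.9 m; its moment is m·g·0.9 counterclockwise.
For rotational equilibrium, m × 10 × 0.9 = 420, so m = 420 / (10 × 0.9) = 46.7 kg.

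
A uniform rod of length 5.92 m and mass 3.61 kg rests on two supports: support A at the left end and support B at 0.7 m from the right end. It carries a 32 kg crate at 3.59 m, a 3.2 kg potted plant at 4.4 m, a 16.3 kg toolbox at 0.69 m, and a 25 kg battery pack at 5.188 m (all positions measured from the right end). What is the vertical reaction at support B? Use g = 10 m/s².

R_B ≈ 371 N

Take moments about support A.
Beam weight: 3.61 × 10 = 36.1 N down at 2.96 m → arm 2.96 m, τ = 36.1 × 2.96 = 106.9 N·m clockwise.
Crate: 32 × 10 = 320 N down at 3.59 m → arm 2.33 m, τ = 320 × 2.33 = 745.6 N·m clockwise.
Potted plant: 3.2 × 10 = 32 N down at 4.4 m → arm 1.52 m, τ = 32 × 1.52 = 48.64 N·m clockwise.
Toolbox: 16.3 × 10 = 163 N down at 0.69 m → arm 5.23 m, τ = 163 × 5.23 = 852.5 N·m clockwise.
Battery pack: 25 × 10 = 250 N down at 5.188 m → arm 0.732 m, τ = 250 × 0.732 = 183 N·m clockwise.
Net load moment about support A = 1937 N·m clockwise.
Reaction R at support B is upward at 0.7 m, arm 5.22 m → moment R × 5.22 counterclockwise.
For rotational equilibrium, R × 5.22 = 1937, so R = 371 N.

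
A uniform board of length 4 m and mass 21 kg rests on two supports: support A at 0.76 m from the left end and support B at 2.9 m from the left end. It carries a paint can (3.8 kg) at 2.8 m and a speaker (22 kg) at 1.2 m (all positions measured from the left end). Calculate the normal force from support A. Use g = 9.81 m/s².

R_A ≈ 260 N

Take moments about support B.
Beam weight: 21 × 9.81 = 206 N down at 2 m → arm 0.9 m, τ = 206 × 0.9 = 185.4 N·m counterclockwise.
Paint can: 3.8 × 9.81 = 37.28 N down at 2.8 m → arm 0.1 m, τ = 37.28 × 0.1 = 3.728 N·m counterclockwise.
Speaker: 22 × 9.81 = 215.8 N down at 1.2 m → arm 1.7 m, τ = 215.8 × 1.7 = 366.9 N·m counterclockwise.
Net load moment about support B = 556 N·m counterclockwise.
Reaction R at support A is upward at 0.76 m, arm 2.14 m → moment R × 2.14 clockwise.
Setting net torque to zero: R × 2.14 = 556 → R = 260 N.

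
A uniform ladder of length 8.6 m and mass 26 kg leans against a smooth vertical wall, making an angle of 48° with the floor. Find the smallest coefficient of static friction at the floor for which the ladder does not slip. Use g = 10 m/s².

μ_min ≈ 0.45

Taking torques about the foot of the ladder:
Ladder weight 26×10 = 260 N acts at 4.3 m along the ladder; its horizontal arm is 4.3·cos48° = 2.877 m → τ = 748 N·m clockwise.
Wall normal N acts horizontally at the top; its moment arm is the height L sinθ = 8.6·sin48° = 6.391 m, counterclockwise.
Balancing moments: N × 6.391 = 748, giving N = 117 N.
ΣFx = 0 ⇒ f = N_wall = 117 N. ΣFy = 0 ⇒ N_floor = 260 N.
μ_min = f / N_floor = 117 / 260 = 0.45.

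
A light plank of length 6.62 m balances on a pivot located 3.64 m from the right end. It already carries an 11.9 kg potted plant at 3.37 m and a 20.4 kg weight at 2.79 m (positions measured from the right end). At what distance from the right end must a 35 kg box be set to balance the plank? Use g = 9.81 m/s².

x ≈ 4.23 m from the right end

Take moments about the pivot (at 3.64 m from the right end).
Potted plant: 11.9 × 9.81 = 116.7 N down at 3.37 m → arm 0.27 m, τ = 116.7 × 0.27 = 31.51 N·m clockwise.
Weight: 20.4 × 9.81 = 200.1 N down at 2.79 m → arm 0.85 m, τ = 200.1 × 0.85 = 170.1 N·m clockwise.
Net moment of existing loads = 201.6 N·m clockwise.
The box weighs 35 × 9.81 = 343.4 N and must supply an equal counterclockwise moment, so its lever arm about the pivot is 201.6 / 343.4 = 0.587 m.
That puts it at 3.64 + 0.587 = 4.23 m from the right end.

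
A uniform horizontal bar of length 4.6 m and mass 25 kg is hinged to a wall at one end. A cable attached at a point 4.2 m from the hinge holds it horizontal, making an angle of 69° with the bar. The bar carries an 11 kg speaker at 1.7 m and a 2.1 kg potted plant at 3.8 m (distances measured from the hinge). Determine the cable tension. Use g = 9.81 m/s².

T ≈ 211 N

About the hinge:
Beam weight: 25 × 9.81 = 245.2 N down at 2.3 m → arm 2.3 m, τ = 245.2 × 2.3 = 564 N·m clockwise.
Speaker: 11 × 9.81 = 107.9 N down at 1.7 m → arm 1.7 m, τ = 107.9 × 1.7 = 183.4 N·m clockwise.
Potted plant: 2.1 × 9.81 = 20.6 N down at 3.8 m → arm 3.8 m, τ = 20.6 × 3.8 = 78.28 N·m clockwise.
Total clockwise load moment = 825.7 N·m.
The cable tension T acts at 4.2 m; only its component perpendicular to the bar, T sinθ, produces torque. sin 69° = 0.9336.
Στ = 0 ⇒ T × 4.2 × 0.9336 = 825.7 ⇒ T = 825.7 / 3.921 = 211 N.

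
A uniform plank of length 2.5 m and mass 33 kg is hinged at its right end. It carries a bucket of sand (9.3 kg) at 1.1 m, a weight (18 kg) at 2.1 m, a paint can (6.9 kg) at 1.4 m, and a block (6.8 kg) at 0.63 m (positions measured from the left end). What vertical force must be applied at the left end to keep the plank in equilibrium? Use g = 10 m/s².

Take moments about the right end.
Beam weight: 33 × 10 = 330 N down at 1.25 m → arm 1.25 m, τ = 330 × 1.25 = 412.5 N·m counterclockwise.
Bucket of sand: 9.3 × 10 = 93 N down at 1.1 m → arm 1.4 m, τ = 93 × 1.4 = 130.2 N·m counterclockwise.
Weight: 18 × 10 = 180 N down at 2.1 m → arm 0.4 m, τ = 180 × 0.4 = 72 N·m counterclockwise.
Paint can: 6.9 × 10 = 69 N down at 1.4 m → arm 1.1 m, τ = 69 × 1.1 = 75.9 N·m counterclockwise.
Block: 6.8 × 10 = 68 N down at 0.63 m → arm 1.87 m, τ = 68 × 1.87 = 127.2 N·m counterclockwise.
Net moment of the loads = 817.8 N·m counterclockwise.
The upward force F acts at the left end, arm 2.5 m, giving F × 2.5 clockwise.
Στ = 0 ⇒ F × 2.5 = 817.8 ⇒ F = 817.8 / 2.5 = 327 N.

F ≈ 327 N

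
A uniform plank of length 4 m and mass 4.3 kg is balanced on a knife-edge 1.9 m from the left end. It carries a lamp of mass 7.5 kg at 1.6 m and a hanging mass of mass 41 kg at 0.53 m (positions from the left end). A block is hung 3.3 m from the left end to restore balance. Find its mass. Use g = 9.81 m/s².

Taking torques about the knife-edge (at 1.9 m from the left end):
Beam weight: 4.3 × 9.81 = 42.18 N down at 2 m → arm 0.1 m, τ = 42.18 × 0.1 = 4.218 N·m clockwise.
Lamp: 7.5 × 9.81 = 73.58 N down at 1.6 m → arm 0.3 m, τ = 73.58 × 0.3 = 22.07 N·m counterclockwise.
Hanging mass: 41 × 9.81 = 402.2 N down at 0.53 m → arm 1.37 m, τ = 402.2 × 1.37 = 551 N·m counterclockwise.
Net moment of known loads = 568.9 N·m counterclockwise.
An unknown mass m at 3.3 m has arm 1.4 m; its moment is m·g·1.4 clockwise.
Setting net torque to zero: m × 9.81 × 1.4 = 568.9 → m = 568.9 / (9.81 × 1.4) = 41.4 kg.

m ≈ 41.4 kg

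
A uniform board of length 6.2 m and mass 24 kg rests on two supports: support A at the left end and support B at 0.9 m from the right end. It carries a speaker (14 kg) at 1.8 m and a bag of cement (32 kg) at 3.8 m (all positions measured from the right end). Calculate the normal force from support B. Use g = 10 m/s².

About support A:
Beam weight: 24 × 10 = 240 N down at 3.1 m → arm 3.1 m, τ = 240 × 3.1 = 744 N·m clockwise.
Speaker: 14 × 10 = 140 N down at 1.8 m → arm 4.4 m, τ = 140 × 4.4 = 616 N·m clockwise.
Bag of cement: 32 × 10 = 320 N down at 3.8 m → arm 2.4 m, τ = 320 × 2.4 = 768 N·m clockwise.
Net load moment about support A = 2128 N·m clockwise.
Reaction R at support B is upward at 0.9 m, arm 5.3 m → moment R × 5.3 counterclockwise.
Setting net torque to zero: R × 5.3 = 2128 → R = 402 N.

R_B ≈ 402 N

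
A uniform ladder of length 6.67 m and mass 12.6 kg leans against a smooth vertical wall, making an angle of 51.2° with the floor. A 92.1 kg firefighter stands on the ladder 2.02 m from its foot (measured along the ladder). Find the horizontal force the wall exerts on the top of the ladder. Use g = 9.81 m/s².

N_wall ≈ 270 N

Choose the foot of the ladder as the axis so the floor normal and friction both act there and drop out.
Ladder weight 12.6×9.81 = 123.6 N acts at 3.335 m along the ladder; its horizontal arm is 3.335·cos51.2° = 2.09 m → τ = 258.3 N·m clockwise.
Firefighter: 92.1×9.81 = 903.5 N at 2.02 m → arm 1.266 m → τ = 1144 N·m clockwise.
Wall normal N acts horizontally at the top; its moment arm is the height L sinθ = 6.67·sin51.2° = 5.198 m, counterclockwise.
Setting net torque to zero: N × 5.198 = 1402 → N = 270 N.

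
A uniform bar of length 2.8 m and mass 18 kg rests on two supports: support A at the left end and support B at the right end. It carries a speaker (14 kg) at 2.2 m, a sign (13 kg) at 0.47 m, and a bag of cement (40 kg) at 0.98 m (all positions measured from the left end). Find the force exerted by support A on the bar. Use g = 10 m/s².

Sum moments about support B (its reaction then has zero moment arm).
Beam weight: 18 × 10 = 180 N down at 1.4 m → arm 1.4 m, τ = 180 × 1.4 = 252 N·m counterclockwise.
Speaker: 14 × 10 = 140 N down at 2.2 m → arm 0.6 m, τ = 140 × 0.6 = 84 N·m counterclockwise.
Sign: 13 × 10 = 130 N down at 0.47 m → arm 2.33 m, τ = 130 × 2.33 = 302.9 N·m counterclockwise.
Bag of cement: 40 × 10 = 400 N down at 0.98 m → arm 1.82 m, τ = 400 × 1.82 = 728 N·m counterclockwise.
Net load moment about support B = 1367 N·m counterclockwise.
Reaction R at support A is upward at 0 m, arm 2.8 m → moment R × 2.8 clockwise.
Στ = 0 ⇒ R × 2.8 = 1367 ⇒ R = 488 N.

R_A ≈ 488 N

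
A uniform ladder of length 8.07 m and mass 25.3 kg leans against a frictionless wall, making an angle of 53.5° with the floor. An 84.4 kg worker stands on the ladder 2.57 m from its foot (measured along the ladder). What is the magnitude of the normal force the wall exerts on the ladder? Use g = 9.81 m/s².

N_wall ≈ 287 N

Take moments about the foot of the ladder.
Ladder weight 25.3×9.81 = 248.2 N acts at 4.035 m along the ladder; its horizontal arm is 4.035·cos53.5° = 2.4 m → τ = 595.7 N·m clockwise.
Worker: 84.4×9.81 = 828 N at 2.57 m → arm 1.529 m → τ = 1266 N·m clockwise.
Wall normal N acts horizontally at the top; its moment arm is the height L sinθ = 8.07·sin53.5° = 6.487 m, counterclockwise.
Setting net torque to zero: N × 6.487 = 1862 → N = 287 N.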